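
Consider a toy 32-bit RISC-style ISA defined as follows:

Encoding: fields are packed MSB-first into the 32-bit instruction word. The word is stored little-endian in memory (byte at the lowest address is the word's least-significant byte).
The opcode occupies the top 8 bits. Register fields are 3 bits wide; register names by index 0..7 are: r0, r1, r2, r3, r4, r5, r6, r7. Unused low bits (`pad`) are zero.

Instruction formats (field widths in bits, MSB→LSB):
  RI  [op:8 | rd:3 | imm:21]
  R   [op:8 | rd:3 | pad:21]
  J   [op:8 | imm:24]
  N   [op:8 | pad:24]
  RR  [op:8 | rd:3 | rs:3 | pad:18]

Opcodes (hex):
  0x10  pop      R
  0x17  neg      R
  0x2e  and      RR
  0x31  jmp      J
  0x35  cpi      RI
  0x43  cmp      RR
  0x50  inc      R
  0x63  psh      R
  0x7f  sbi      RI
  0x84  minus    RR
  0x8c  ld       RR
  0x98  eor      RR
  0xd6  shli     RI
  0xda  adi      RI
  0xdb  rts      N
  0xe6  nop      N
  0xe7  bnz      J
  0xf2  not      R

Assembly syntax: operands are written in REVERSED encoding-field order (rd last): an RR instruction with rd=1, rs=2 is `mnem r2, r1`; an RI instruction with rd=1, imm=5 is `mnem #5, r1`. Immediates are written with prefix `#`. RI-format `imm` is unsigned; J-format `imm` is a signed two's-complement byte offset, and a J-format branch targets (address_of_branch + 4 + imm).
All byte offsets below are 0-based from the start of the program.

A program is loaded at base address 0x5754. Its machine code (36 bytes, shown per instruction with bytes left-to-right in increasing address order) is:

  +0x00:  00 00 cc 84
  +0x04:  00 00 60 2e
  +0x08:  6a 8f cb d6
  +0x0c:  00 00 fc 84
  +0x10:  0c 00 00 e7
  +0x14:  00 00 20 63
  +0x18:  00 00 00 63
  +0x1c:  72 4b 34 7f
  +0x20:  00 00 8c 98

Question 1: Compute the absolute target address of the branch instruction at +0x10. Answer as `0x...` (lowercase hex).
[10] 0c 00 00 e7 → 0xe700000c
  top 8b → 0xe7 → bnz [J]
  imm@[23:0]=0xc ⇒ #12
  target = base 0x5754 + off 0x10 + 4 + imm 12 = 0x5774

0x5774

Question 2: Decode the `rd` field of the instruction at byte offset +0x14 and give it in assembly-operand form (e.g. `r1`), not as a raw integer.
+0x14: 00 00 20 63 ⇒ word 0x63200000 (little)
  opcode bits[31:24]=0x63: psh/R
  [23:21] rd=1 = r1

r1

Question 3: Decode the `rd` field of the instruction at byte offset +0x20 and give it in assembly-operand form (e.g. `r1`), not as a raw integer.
r4

[20] 00 00 8c 98 → 0x988c0000
  op=0x988c0000>>24=0x98 ⇒ eor (RR)
  rd@[23:21]=0x4 ⇒ r4
  rs@[20:18]=0x3 ⇒ r3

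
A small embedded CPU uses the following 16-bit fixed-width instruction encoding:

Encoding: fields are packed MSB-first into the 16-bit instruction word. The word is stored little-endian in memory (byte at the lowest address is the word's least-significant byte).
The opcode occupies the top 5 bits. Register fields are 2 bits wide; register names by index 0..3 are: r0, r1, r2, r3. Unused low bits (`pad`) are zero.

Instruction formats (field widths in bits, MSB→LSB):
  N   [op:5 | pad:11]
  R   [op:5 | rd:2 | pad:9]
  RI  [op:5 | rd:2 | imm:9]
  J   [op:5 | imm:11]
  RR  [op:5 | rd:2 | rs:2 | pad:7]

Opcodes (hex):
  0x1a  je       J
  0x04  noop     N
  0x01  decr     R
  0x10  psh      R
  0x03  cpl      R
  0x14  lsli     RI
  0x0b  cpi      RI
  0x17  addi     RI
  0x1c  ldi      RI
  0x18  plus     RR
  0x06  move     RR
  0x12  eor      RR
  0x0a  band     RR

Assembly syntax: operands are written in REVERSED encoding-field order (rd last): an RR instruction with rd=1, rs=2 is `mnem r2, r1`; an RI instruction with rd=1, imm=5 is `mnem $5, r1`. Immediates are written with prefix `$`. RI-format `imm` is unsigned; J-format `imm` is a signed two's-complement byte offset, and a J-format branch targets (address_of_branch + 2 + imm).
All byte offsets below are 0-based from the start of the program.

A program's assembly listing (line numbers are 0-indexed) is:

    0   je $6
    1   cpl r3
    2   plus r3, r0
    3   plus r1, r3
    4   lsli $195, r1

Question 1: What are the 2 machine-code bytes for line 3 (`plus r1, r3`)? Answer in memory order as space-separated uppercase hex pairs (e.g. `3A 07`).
3. plus fields op=0x18:5|rd=3:2|rs=1:2|pad=0:7 → word c680h → 80 c6

80 C6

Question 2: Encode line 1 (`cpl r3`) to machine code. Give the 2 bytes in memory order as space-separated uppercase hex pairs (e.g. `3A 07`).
00 1E

1. cpl fields op=0x3:5|rd=3:2|pad=0:9 → word 1e00h → 00 1e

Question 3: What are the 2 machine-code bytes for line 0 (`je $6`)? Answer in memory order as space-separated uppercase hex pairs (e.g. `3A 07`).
06 D0

0. je fields op=0x1a:5|imm=6:11 → word d006h → 06 d0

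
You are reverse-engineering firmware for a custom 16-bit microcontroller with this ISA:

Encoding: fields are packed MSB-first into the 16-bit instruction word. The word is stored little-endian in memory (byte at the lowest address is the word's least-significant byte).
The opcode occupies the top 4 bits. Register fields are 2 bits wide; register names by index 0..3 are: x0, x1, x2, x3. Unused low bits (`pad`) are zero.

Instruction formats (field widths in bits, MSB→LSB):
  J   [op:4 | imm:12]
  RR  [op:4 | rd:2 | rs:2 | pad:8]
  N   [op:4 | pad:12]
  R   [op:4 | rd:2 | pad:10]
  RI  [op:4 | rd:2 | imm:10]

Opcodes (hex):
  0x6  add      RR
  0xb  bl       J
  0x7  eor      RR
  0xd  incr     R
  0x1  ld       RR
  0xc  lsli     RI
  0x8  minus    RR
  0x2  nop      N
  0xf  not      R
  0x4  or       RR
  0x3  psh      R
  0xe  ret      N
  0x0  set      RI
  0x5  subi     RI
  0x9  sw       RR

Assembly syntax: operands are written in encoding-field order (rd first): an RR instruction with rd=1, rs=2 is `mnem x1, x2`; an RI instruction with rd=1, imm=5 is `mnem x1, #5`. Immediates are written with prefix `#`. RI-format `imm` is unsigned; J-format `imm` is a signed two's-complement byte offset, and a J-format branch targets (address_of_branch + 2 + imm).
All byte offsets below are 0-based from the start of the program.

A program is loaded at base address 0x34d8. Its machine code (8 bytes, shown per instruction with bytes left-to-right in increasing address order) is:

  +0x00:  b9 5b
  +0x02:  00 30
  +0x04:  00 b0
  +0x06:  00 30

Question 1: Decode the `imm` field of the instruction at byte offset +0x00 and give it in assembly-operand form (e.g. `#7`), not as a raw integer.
@+00  little-endian(b9 5b) = 0x5bb9
  top 4b → 0x5 → subi [RI]
  rd@[11:10]=0x2 ⇒ x2
  imm@[9:0]=0x3b9 ⇒ #953

#953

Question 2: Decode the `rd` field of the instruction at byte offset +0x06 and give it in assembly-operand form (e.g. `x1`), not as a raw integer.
+0x06: 00 30 ⇒ word 0x3000 (little)
  op=0x3000>>12=0x3 ⇒ psh (R)
  [11:10] rd=0 = x0

x0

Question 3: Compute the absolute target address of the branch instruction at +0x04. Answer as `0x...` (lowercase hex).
0x34de

+0x04: 00 b0 ⇒ word 0xb000 (little)
  op=0xb000>>12=0xb ⇒ bl (J)
  imm@[11:0]=0x0 ⇒ #0
  target = base 0x34d8 + off 0x04 + 2 + imm 0 = 0x34de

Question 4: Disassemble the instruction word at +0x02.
psh x0

off 0x02: read 00 30 as little → 0x3000
  op=0x3000>>12=0x3 ⇒ psh (R)
  [11:10] rd=0 = x0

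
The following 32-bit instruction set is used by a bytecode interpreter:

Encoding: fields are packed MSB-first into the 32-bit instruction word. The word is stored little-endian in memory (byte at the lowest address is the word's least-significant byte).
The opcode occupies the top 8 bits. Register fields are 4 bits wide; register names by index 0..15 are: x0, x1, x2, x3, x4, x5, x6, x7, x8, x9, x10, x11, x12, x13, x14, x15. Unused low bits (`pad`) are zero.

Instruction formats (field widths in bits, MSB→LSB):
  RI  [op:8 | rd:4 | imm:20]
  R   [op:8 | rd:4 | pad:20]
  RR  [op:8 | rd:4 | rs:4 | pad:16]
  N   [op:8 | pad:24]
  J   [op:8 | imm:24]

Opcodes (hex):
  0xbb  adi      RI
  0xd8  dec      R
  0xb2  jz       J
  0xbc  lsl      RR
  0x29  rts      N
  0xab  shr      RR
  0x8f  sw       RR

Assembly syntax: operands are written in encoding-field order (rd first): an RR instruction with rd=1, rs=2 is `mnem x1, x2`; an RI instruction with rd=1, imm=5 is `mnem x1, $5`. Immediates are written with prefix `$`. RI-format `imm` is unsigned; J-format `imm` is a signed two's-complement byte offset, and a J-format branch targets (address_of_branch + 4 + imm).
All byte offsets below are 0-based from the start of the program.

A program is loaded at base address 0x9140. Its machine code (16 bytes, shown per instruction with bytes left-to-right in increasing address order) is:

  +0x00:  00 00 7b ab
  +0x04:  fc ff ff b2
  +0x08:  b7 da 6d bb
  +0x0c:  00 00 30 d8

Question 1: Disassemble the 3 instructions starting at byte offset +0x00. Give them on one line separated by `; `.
@+00  little-endian(00 00 7b ab) = 0xab7b0000
  op=0xab7b0000>>24=0xab ⇒ shr (RR)
  rd: (w>>20)&0xf=0x7 → x7
  rs: (w>>16)&0xf=0xb → x11
@+04  little-endian(fc ff ff b2) = 0xb2fffffc
  op=0xb2fffffc>>24=0xb2 ⇒ jz (J)
  imm: (w>>0)&0xffffff=0xfffffc (s24→-4) → $-4
@+08  little-endian(b7 da 6d bb) = 0xbb6ddab7
  op=0xbb6ddab7>>24=0xbb ⇒ adi (RI)
  rd: (w>>20)&0xf=0x6 → x6
  imm: (w>>0)&0xfffff=0xddab7 → $907959

shr x7, x11; jz $-4; adi x6, $907959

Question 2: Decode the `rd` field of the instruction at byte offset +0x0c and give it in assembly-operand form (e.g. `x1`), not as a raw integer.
off 0x0c: read 00 00 30 d8 as little → 0xd8300000
  opcode bits[31:24]=0xd8: dec/R
  rd: (w>>20)&0xf=0x3 → x3

x3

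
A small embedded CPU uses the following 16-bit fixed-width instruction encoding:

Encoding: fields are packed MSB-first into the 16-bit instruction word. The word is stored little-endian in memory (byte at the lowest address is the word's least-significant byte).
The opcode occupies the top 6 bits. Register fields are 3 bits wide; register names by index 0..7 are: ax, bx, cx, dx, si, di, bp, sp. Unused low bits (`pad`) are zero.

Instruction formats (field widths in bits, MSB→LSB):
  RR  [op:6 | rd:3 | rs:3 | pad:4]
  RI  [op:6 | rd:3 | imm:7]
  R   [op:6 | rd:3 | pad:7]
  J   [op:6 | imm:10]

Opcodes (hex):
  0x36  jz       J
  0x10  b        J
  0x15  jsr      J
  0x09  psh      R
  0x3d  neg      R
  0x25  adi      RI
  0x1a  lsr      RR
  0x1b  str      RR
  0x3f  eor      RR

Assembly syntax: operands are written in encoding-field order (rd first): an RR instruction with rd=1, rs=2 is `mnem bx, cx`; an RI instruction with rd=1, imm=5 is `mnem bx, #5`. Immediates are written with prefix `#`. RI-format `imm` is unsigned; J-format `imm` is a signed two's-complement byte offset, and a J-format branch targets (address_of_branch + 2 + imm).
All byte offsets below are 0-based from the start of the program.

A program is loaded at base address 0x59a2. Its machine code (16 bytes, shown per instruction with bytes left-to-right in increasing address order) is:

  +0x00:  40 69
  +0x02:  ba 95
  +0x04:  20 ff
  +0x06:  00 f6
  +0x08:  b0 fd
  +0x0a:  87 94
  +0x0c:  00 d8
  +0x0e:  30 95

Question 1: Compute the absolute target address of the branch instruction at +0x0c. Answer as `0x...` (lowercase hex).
off 0x0c: read 00 d8 as little → 0xd800
  opcode bits[15:10]=0x36: jz/J
  imm: (w>>0)&0x3ff=0x0 → #0
  target = base 0x59a2 + off 0x0c + 2 + imm 0 = 0x59b0

0x59b0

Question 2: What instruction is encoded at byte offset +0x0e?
@+0e  little-endian(30 95) = 0x9530
  top 6b → 0x25 → adi [RI]
  rd: (w>>7)&0x7=0x2 → cx
  imm: (w>>0)&0x7f=0x30 → #48

adi cx, #48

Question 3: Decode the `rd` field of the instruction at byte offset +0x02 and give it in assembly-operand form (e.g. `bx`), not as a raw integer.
+0x02: ba 95 ⇒ word 0x95ba (little)
  top 6b → 0x25 → adi [RI]
  [9:7] rd=3 = dx
  [6:0] imm=58 = #58

dx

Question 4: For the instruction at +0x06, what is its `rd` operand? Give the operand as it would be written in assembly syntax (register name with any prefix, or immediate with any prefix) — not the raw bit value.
si

@+06  little-endian(00 f6) = 0xf600
  op=0xf600>>10=0x3d ⇒ neg (R)
  rd@[9:7]=0x4 ⇒ si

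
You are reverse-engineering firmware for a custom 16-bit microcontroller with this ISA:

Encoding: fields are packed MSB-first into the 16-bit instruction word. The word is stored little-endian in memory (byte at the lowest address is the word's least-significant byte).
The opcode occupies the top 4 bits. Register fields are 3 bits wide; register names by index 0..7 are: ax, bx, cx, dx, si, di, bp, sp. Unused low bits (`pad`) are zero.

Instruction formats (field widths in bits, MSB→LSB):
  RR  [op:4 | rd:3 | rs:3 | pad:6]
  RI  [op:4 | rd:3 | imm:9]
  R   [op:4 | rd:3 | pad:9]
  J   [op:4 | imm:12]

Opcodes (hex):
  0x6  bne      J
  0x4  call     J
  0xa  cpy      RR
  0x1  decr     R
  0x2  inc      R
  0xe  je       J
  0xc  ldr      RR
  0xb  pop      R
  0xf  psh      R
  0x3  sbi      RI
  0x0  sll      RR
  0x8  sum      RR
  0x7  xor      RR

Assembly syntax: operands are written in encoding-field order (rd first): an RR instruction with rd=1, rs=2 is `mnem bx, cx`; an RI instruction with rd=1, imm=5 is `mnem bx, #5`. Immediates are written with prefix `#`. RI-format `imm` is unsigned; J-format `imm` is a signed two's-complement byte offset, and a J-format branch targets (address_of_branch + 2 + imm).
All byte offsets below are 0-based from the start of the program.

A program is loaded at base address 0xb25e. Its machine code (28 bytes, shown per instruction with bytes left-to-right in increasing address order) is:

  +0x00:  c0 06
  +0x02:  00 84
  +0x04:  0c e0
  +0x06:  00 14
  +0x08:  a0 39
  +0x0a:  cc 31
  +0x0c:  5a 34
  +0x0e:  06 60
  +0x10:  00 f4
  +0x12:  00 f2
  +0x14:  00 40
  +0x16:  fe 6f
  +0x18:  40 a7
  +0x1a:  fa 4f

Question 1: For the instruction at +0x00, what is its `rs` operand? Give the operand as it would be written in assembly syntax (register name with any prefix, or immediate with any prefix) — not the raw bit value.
dx

+0x00: c0 06 ⇒ word 0x06c0 (little)
  top 4b → 0x0 → sll [RR]
  [11:9] rd=3 = dx
  [8:6] rs=3 = dx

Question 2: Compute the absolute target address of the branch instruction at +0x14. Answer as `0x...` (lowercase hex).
0xb274

off 0x14: read 00 40 as little → 0x4000
  opcode bits[15:12]=0x4: call/J
  imm: (w>>0)&0xfff=0x0 → #0
  target = base 0xb25e + off 0x14 + 2 + imm 0 = 0xb274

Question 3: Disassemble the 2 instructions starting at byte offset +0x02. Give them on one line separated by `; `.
@+02  little-endian(00 84) = 0x8400
  top 4b → 0x8 → sum [RR]
  [11:9] rd=2 = cx
  [8:6] rs=0 = ax
@+04  little-endian(0c e0) = 0xe00c
  top 4b → 0xe → je [J]
  [11:0] imm=12 = #12

sum cx, ax; je #12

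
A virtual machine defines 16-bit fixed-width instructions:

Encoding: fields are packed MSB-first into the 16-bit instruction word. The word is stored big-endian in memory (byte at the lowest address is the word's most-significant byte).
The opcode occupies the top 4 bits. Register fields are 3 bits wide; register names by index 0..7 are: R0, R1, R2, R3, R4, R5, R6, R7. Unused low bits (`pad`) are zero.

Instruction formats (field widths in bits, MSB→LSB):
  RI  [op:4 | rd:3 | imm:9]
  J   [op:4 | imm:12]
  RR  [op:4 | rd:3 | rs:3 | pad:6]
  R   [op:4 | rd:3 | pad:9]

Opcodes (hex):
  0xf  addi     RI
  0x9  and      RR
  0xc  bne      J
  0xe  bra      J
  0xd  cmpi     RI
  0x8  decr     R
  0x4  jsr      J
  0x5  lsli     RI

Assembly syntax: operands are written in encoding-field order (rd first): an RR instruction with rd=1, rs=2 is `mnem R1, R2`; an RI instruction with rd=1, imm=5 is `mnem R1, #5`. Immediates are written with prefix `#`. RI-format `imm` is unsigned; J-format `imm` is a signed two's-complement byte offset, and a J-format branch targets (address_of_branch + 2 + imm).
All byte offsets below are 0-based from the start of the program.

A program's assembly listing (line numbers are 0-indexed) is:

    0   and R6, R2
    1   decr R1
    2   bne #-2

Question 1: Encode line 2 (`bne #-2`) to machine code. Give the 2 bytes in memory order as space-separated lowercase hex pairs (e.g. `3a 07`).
2. bne fields op=0xc:4|imm=-2:12 → word cffeh → cf fe

cf fe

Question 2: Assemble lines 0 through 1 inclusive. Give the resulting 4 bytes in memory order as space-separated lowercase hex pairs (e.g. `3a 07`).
line 0 (and): pack op=0x9:4|rd=6:3|rs=2:3|pad=0:6 = 0x9c80; big→ 9c 80
line 1 (decr): pack op=0x8:4|rd=1:3|pad=0:9 = 0x8200; big→ 82 00

9c 80 82 00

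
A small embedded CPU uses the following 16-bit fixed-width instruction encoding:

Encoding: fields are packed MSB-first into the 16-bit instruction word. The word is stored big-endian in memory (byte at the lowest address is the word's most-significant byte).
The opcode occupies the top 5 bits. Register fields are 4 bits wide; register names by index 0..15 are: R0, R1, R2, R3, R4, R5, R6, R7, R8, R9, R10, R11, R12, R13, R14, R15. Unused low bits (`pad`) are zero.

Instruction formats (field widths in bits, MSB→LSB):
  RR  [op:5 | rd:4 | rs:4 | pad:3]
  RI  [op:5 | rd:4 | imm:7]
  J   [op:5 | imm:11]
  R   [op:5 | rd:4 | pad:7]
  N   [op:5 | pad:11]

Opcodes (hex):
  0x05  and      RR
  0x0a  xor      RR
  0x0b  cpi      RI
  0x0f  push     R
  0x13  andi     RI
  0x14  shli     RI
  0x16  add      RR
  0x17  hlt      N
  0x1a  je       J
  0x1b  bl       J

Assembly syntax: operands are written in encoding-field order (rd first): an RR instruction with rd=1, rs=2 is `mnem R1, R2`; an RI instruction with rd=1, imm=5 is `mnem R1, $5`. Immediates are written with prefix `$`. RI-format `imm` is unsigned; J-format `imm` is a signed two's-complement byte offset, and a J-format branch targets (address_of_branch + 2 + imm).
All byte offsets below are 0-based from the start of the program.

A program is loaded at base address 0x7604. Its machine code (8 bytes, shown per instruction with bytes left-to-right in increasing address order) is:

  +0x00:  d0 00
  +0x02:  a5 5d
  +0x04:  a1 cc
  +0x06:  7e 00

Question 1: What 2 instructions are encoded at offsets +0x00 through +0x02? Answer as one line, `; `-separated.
+0x00: d0 00 ⇒ word 0xd000 (big)
  top 5b → 0x1a → je [J]
  imm@[10:0]=0x0 ⇒ $0
+0x02: a5 5d ⇒ word 0xa55d (big)
  top 5b → 0x14 → shli [RI]
  rd@[10:7]=0xa ⇒ R10
  imm@[6:0]=0x5d ⇒ $93

je $0; shli R10, $93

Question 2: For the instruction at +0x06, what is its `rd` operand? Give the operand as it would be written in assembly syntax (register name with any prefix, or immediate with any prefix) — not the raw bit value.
R12

off 0x06: read 7e 00 as big → 0x7e00
  op=0x7e00>>11=0xf ⇒ push (R)
  rd@[10:7]=0xc ⇒ R12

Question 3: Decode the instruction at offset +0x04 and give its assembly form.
+0x04: a1 cc ⇒ word 0xa1cc (big)
  top 5b → 0x14 → shli [RI]
  rd: (w>>7)&0xf=0x3 → R3
  imm: (w>>0)&0x7f=0x4c → $76

shli R3, $76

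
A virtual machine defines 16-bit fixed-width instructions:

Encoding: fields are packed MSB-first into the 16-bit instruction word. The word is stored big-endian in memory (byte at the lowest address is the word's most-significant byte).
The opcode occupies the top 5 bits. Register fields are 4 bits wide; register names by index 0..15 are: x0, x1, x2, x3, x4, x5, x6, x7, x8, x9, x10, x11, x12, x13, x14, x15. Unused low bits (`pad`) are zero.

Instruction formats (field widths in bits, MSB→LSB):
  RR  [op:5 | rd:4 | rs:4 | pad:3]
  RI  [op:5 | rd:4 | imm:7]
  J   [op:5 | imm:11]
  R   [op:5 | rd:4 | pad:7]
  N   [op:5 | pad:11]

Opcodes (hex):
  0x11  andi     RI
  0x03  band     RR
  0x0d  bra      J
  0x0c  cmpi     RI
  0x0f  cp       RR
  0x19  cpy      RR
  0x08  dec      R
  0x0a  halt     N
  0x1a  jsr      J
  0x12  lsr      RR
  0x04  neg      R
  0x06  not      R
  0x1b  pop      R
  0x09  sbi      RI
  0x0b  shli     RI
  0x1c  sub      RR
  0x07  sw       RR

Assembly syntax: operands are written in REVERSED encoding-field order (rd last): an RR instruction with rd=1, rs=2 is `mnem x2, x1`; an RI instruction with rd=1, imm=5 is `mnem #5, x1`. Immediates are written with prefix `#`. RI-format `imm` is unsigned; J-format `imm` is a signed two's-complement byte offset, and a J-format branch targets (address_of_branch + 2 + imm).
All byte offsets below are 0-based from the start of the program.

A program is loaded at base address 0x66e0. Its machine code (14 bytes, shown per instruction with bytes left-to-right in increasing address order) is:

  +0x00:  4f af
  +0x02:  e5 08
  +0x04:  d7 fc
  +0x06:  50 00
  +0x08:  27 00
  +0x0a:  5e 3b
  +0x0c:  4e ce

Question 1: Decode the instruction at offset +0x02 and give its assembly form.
sub x1, x10

[02] e5 08 → 0xe508
  top 5b → 0x1c → sub [RR]
  [10:7] rd=10 = x10
  [6:3] rs=1 = x1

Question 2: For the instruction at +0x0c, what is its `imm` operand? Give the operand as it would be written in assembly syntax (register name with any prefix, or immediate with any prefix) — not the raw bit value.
#78

+0x0c: 4e ce ⇒ word 0x4ece (big)
  op=0x4ece>>11=0x9 ⇒ sbi (RI)
  rd: (w>>7)&0xf=0xd → x13
  imm: (w>>0)&0x7f=0x4e → #78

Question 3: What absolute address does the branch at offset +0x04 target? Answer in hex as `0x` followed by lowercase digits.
0x66e2

@+04  big-endian(d7 fc) = 0xd7fc
  top 5b → 0x1a → jsr [J]
  imm@[10:0]=0x7fc (s11→-4) ⇒ #-4
  target = base 0x66e0 + off 0x04 + 2 + imm -4 = 0x66e2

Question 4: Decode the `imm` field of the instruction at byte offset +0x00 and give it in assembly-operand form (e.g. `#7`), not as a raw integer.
#47

+0x00: 4f af ⇒ word 0x4faf (big)
  top 5b → 0x9 → sbi [RI]
  [10:7] rd=15 = x15
  [6:0] imm=47 = #47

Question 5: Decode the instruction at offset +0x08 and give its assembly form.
neg x14

[08] 27 00 → 0x2700
  top 5b → 0x4 → neg [R]
  rd@[10:7]=0xe ⇒ x14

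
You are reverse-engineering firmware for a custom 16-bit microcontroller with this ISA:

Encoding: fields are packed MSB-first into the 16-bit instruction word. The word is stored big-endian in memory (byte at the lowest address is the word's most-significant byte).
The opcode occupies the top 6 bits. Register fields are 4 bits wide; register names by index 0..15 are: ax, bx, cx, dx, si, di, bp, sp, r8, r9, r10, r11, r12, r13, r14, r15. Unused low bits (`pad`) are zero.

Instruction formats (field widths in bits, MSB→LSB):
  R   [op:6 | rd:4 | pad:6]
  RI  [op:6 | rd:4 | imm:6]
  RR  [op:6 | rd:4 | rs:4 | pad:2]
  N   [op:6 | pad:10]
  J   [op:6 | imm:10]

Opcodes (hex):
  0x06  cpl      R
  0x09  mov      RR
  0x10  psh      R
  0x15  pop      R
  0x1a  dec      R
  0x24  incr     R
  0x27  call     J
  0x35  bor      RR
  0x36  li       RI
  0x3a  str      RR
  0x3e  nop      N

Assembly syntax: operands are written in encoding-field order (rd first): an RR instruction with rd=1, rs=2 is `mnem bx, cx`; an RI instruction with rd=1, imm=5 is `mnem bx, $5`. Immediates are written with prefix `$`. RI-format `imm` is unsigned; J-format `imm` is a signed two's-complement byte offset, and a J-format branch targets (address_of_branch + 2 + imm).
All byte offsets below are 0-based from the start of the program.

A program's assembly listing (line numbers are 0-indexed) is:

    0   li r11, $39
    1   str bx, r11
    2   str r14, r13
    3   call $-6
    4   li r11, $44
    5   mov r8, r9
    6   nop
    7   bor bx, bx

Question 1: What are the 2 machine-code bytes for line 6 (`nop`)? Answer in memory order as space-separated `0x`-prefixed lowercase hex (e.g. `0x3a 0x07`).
0xf8 0x00

line 6 (nop): pack op=0x3e:6|pad=0:10 = 0xf800; big→ f8 00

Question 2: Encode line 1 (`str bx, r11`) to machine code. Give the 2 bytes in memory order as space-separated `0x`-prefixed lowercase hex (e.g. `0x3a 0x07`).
0xe8 0x6c

L1: str op=0x3a:6|rd=1:4|rs=11:4|pad=0:2 ⇒ 0xe86c ⇒ big e8 6c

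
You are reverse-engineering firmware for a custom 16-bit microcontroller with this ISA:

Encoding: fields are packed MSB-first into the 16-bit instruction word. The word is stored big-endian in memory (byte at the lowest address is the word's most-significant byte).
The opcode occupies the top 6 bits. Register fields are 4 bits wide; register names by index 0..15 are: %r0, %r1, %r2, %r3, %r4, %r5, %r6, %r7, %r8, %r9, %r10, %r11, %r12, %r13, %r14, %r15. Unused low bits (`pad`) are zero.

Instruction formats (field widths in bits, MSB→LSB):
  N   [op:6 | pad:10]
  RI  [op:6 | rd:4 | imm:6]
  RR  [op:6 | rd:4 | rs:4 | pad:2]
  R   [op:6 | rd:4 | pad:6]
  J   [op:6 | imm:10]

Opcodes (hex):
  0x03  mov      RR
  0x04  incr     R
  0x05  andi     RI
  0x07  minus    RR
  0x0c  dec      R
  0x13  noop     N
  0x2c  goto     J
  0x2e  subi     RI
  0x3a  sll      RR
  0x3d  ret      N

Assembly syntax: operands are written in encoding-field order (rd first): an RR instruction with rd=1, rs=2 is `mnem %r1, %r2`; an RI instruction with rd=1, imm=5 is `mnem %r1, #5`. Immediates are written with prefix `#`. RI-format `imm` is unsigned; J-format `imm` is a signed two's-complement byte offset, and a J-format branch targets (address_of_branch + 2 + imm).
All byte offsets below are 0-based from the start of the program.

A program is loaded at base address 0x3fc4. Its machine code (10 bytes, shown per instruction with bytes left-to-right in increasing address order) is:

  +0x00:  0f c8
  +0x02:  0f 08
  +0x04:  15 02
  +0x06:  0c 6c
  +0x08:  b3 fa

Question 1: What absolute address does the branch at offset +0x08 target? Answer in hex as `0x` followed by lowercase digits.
0x3fc8

+0x08: b3 fa ⇒ word 0xb3fa (big)
  opcode bits[15:10]=0x2c: goto/J
  imm: (w>>0)&0x3ff=0x3fa (s10→-6) → #-6
  target = base 0x3fc4 + off 0x08 + 2 + imm -6 = 0x3fc8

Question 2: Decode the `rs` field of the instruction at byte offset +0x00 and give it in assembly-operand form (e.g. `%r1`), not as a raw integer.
%r2

+0x00: 0f c8 ⇒ word 0x0fc8 (big)
  top 6b → 0x3 → mov [RR]
  rd@[9:6]=0xf ⇒ %r15
  rs@[5:2]=0x2 ⇒ %r2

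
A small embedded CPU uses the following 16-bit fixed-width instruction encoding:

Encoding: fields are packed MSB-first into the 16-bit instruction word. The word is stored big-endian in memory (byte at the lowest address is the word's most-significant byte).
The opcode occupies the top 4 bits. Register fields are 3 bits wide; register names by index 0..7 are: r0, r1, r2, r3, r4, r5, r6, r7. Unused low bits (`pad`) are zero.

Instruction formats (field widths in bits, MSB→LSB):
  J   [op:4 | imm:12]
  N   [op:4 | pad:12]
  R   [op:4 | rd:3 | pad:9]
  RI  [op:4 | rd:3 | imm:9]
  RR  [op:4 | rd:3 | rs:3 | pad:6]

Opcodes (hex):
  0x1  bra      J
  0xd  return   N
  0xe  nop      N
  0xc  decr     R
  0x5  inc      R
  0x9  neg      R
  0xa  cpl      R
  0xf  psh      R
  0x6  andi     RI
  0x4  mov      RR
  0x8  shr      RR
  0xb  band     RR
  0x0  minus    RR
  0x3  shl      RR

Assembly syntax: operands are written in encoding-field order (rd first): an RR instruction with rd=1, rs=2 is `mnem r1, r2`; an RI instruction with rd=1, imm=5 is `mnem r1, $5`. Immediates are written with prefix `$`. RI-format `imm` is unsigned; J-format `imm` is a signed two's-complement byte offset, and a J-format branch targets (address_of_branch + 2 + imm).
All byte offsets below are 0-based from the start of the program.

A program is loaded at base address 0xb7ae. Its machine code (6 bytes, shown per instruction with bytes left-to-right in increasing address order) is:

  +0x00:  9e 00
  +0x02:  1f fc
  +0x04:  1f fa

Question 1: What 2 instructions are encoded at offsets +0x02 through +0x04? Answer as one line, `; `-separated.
off 0x02: read 1f fc as big → 0x1ffc
  top 4b → 0x1 → bra [J]
  imm: (w>>0)&0xfff=0xffc (s12→-4) → $-4
off 0x04: read 1f fa as big → 0x1ffa
  top 4b → 0x1 → bra [J]
  imm: (w>>0)&0xfff=0xffa (s12→-6) → $-6

bra $-4; bra $-6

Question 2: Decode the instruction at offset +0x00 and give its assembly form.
off 0x00: read 9e 00 as big → 0x9e00
  top 4b → 0x9 → neg [R]
  rd@[11:9]=0x7 ⇒ r7

neg r7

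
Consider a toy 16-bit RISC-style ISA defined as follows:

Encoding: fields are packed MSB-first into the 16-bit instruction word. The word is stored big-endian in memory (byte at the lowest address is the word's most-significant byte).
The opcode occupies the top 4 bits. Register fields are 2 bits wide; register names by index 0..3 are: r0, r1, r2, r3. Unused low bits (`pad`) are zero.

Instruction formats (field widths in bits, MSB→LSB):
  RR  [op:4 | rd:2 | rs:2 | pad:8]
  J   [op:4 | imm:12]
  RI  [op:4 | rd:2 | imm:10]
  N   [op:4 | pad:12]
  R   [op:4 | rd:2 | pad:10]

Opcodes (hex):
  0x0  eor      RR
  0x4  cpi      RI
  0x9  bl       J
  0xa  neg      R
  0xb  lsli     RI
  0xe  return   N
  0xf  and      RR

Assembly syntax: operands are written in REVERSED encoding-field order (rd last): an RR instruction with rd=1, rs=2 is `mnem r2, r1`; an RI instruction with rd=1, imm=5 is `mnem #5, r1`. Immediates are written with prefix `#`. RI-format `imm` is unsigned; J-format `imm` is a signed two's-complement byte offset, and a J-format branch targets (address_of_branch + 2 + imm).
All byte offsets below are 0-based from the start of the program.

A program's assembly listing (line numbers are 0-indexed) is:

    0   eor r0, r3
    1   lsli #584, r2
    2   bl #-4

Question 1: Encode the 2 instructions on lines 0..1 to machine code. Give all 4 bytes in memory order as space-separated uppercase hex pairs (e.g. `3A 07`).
0C 00 BA 48

0. eor fields op=0x0:4|rd=3:2|rs=0:2|pad=0:8 → word 0c00h → 0c 00
1. lsli fields op=0xb:4|rd=2:2|imm=584:10 → word ba48h → ba 48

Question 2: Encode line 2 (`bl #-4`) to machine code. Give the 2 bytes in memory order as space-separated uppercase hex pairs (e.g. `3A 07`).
9F FC

2. bl fields op=0x9:4|imm=-4:12 → word 9ffch → 9f fc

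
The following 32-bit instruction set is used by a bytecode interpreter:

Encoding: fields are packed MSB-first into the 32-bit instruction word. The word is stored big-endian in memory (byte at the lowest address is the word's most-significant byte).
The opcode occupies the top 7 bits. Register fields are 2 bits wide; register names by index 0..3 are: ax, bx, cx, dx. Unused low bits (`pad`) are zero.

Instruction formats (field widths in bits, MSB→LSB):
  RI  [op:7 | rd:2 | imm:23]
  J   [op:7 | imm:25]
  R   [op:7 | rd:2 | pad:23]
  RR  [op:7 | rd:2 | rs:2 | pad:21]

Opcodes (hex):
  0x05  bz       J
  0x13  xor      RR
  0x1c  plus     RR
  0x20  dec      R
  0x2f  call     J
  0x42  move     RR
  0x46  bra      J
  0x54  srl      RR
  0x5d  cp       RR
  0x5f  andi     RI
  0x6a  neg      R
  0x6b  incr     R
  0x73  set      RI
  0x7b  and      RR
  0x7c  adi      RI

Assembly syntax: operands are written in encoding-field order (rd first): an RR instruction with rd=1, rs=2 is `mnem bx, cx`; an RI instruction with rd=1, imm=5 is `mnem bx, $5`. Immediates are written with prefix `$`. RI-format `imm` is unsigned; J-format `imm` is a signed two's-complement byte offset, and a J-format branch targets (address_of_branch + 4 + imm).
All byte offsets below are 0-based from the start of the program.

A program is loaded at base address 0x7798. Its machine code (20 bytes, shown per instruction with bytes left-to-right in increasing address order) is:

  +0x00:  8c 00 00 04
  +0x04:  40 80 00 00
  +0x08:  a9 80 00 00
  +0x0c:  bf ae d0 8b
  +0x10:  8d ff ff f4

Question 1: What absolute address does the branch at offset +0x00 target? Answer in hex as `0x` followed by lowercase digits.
0x77a0

off 0x00: read 8c 00 00 04 as big → 0x8c000004
  opcode bits[31:25]=0x46: bra/J
  imm@[24:0]=0x4 ⇒ $4
  target = base 0x7798 + off 0x00 + 4 + imm 4 = 0x77a0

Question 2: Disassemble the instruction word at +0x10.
[10] 8d ff ff f4 → 0x8dfffff4
  opcode bits[31:25]=0x46: bra/J
  imm@[24:0]=0x1fffff4 (s25→-12) ⇒ $-12

bra $-12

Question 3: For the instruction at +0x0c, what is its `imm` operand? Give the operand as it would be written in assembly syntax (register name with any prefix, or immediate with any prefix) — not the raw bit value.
off 0x0c: read bf ae d0 8b as big → 0xbfaed08b
  op=0xbfaed08b>>25=0x5f ⇒ andi (RI)
  rd@[24:23]=0x3 ⇒ dx
  imm@[22:0]=0x2ed08b ⇒ $3068043

$3068043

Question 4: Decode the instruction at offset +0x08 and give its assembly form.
srl dx, ax

[08] a9 80 00 00 → 0xa9800000
  opcode bits[31:25]=0x54: srl/RR
  rd: (w>>23)&0x3=0x3 → dx
  rs: (w>>21)&0x3=0x0 → ax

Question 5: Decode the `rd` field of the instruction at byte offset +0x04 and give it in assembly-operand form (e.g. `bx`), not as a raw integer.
bx

off 0x04: read 40 80 00 00 as big → 0x40800000
  top 7b → 0x20 → dec [R]
  rd: (w>>23)&0x3=0x1 → bx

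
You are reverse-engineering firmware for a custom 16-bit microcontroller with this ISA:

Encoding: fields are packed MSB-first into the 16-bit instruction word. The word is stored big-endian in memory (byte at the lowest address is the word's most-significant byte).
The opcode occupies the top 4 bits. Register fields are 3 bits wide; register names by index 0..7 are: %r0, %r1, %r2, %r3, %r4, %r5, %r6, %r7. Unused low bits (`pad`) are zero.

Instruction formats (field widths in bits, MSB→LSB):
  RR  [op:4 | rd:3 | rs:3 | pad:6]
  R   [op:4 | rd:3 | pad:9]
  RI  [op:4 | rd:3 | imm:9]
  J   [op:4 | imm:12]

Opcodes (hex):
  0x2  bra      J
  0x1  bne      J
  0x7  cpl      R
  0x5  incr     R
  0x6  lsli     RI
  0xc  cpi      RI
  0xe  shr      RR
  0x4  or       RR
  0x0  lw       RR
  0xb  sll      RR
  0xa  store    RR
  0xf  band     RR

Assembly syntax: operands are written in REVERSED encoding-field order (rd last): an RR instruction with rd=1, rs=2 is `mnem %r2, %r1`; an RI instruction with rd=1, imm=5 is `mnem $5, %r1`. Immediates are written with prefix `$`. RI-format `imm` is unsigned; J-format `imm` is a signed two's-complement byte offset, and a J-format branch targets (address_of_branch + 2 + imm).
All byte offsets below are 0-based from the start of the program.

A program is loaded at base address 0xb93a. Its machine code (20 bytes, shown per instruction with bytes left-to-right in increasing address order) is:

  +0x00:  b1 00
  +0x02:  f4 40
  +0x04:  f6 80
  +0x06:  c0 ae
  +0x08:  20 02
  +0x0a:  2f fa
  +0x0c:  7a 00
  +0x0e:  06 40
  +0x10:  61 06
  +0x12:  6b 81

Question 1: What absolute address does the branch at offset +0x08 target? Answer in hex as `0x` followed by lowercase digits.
+0x08: 20 02 ⇒ word 0x2002 (big)
  opcode bits[15:12]=0x2: bra/J
  imm: (w>>0)&0xfff=0x2 → $2
  target = base 0xb93a + off 0x08 + 2 + imm 2 = 0xb946

0xb946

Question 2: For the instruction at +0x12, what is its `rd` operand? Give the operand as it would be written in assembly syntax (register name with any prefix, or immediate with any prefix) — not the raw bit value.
+0x12: 6b 81 ⇒ word 0x6b81 (big)
  top 4b → 0x6 → lsli [RI]
  rd: (w>>9)&0x7=0x5 → %r5
  imm: (w>>0)&0x1ff=0x181 → $385

%r5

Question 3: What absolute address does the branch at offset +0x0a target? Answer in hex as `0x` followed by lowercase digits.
0xb940

@+0a  big-endian(2f fa) = 0x2ffa
  opcode bits[15:12]=0x2: bra/J
  imm@[11:0]=0xffa (s12→-6) ⇒ $-6
  target = base 0xb93a + off 0x0a + 2 + imm -6 = 0xb940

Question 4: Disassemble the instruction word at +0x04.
band %r2, %r3

off 0x04: read f6 80 as big → 0xf680
  op=0xf680>>12=0xf ⇒ band (RR)
  rd@[11:9]=0x3 ⇒ %r3
  rs@[8:6]=0x2 ⇒ %r2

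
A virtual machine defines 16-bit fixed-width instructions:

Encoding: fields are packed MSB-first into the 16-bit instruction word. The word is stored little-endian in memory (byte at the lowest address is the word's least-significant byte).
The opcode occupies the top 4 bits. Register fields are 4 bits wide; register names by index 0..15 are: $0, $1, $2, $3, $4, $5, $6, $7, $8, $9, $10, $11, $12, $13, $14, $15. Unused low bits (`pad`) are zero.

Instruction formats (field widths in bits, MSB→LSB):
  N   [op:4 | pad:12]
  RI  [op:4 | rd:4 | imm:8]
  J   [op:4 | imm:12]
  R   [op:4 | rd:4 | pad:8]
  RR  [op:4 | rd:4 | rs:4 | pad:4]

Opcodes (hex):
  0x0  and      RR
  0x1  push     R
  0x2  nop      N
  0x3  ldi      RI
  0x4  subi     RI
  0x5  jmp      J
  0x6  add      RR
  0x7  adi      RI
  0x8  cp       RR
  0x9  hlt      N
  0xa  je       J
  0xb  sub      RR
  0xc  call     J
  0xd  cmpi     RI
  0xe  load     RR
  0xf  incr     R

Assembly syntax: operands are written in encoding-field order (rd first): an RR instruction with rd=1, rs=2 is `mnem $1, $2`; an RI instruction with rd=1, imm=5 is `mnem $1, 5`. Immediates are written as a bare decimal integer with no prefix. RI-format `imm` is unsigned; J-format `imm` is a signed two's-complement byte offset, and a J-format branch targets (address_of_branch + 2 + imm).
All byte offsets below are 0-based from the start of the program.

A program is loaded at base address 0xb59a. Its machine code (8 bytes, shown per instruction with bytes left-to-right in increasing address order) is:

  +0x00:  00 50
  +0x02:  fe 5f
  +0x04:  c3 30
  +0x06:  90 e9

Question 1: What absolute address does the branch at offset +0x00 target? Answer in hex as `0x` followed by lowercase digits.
[00] 00 50 → 0x5000
  top 4b → 0x5 → jmp [J]
  imm: (w>>0)&0xfff=0x0 → 0
  target = base 0xb59a + off 0x00 + 2 + imm 0 = 0xb59c

0xb59c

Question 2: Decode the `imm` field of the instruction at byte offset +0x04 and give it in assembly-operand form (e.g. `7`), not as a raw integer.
195

@+04  little-endian(c3 30) = 0x30c3
  top 4b → 0x3 → ldi [RI]
  [11:8] rd=0 = $0
  [7:0] imm=195 = 195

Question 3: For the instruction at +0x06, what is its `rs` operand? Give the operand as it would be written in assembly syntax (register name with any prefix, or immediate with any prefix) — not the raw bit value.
[06] 90 e9 → 0xe990
  opcode bits[15:12]=0xe: load/RR
  [11:8] rd=9 = $9
  [7:4] rs=9 = $9

$9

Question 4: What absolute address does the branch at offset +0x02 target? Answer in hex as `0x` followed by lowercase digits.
[02] fe 5f → 0x5ffe
  top 4b → 0x5 → jmp [J]
  imm: (w>>0)&0xfff=0xffe (s12→-2) → -2
  target = base 0xb59a + off 0x02 + 2 + imm -2 = 0xb59c

0xb59c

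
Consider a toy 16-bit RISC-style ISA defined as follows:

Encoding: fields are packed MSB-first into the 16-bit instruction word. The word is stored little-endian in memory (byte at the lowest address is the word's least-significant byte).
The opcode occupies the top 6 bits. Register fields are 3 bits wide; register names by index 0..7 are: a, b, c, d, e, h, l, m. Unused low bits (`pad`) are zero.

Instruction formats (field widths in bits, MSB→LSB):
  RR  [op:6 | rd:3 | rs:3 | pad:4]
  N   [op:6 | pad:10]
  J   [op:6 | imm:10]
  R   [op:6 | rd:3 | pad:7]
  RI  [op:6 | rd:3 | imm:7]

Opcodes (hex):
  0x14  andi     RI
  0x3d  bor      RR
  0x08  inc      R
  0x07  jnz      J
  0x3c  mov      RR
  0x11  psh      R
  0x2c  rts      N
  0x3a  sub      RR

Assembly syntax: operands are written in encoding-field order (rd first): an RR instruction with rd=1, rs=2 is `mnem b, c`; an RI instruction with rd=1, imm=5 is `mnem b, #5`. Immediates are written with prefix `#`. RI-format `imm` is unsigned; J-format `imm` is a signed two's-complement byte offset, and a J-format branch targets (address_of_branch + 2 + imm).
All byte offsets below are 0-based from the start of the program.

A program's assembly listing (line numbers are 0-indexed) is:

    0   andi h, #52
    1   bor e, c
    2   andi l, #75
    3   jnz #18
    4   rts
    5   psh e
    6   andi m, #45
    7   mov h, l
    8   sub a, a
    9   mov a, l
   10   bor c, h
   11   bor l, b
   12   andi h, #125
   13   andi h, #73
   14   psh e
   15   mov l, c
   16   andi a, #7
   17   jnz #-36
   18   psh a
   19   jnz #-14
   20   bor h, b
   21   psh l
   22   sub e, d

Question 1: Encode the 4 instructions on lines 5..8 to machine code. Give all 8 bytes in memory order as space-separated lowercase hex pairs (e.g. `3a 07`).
line 5 (psh): pack op=0x11:6|rd=4:3|pad=0:7 = 0x4600; little→ 00 46
line 6 (andi): pack op=0x14:6|rd=7:3|imm=45:7 = 0x53ad; little→ ad 53
line 7 (mov): pack op=0x3c:6|rd=5:3|rs=6:3|pad=0:4 = 0xf2e0; little→ e0 f2
line 8 (sub): pack op=0x3a:6|rd=0:3|rs=0:3|pad=0:4 = 0xe800; little→ 00 e8

00 46 ad 53 e0 f2 00 e8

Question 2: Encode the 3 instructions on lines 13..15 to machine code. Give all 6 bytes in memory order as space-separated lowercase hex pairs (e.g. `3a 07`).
L13: andi op=0x14:6|rd=5:3|imm=73:7 ⇒ 0x52c9 ⇒ little c9 52
L14: psh op=0x11:6|rd=4:3|pad=0:7 ⇒ 0x4600 ⇒ little 00 46
L15: mov op=0x3c:6|rd=6:3|rs=2:3|pad=0:4 ⇒ 0xf320 ⇒ little 20 f3

c9 52 00 46 20 f3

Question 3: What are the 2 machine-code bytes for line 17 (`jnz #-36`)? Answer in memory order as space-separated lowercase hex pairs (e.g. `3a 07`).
L17: jnz op=0x7:6|imm=-36:10 ⇒ 0x1fdc ⇒ little dc 1f

dc 1f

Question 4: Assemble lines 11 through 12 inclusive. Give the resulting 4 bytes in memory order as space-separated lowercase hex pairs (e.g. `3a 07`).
line 11 (bor): pack op=0x3d:6|rd=6:3|rs=1:3|pad=0:4 = 0xf710; little→ 10 f7
line 12 (andi): pack op=0x14:6|rd=5:3|imm=125:7 = 0x52fd; little→ fd 52

10 f7 fd 52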